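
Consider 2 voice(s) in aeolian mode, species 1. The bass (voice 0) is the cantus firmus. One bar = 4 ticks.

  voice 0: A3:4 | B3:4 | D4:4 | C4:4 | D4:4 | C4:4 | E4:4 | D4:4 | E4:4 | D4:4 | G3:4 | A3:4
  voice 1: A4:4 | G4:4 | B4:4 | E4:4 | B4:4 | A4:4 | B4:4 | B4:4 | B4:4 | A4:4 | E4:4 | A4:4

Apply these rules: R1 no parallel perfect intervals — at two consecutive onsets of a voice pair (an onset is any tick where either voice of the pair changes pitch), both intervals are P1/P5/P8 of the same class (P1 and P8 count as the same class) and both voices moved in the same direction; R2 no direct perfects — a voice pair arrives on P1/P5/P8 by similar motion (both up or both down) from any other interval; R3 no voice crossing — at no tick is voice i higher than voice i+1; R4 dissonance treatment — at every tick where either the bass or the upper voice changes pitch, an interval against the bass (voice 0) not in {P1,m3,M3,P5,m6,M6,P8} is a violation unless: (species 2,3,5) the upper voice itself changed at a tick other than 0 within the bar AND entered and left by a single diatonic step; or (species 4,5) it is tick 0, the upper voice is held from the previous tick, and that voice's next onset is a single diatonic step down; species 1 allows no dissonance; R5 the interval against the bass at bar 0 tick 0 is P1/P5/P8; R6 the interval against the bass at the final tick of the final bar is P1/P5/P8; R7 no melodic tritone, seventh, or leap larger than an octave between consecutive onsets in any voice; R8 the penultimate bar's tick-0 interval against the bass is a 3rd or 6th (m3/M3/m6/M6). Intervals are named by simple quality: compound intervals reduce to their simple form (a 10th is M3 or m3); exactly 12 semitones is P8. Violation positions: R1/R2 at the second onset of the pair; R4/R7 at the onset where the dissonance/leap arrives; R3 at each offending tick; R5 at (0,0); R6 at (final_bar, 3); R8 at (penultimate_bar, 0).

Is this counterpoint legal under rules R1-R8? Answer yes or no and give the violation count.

bar 0: v0=A3 v1=A4 (P8)
bar 1: v0=B3 v1=G4 (m6)
bar 2: v0=D4 v1=B4 (M6)
bar 3: v0=C4 v1=E4 (M3)
bar 4: v0=D4 v1=B4 (M6)
bar 5: v0=C4 v1=A4 (M6)
bar 6: v0=E4 v1=B4 (P5)
bar 7: v0=D4 v1=B4 (M6)
bar 8: v0=E4 v1=B4 (P5)
bar 9: v0=D4 v1=A4 (P5)
bar 10: v0=G3 v1=E4 (M6)
bar 11: v0=A3 v1=A4 (P8)
  R2 @ bar6.0: C4/A4 M6 -> E4/B4 P5 similar
  R1 @ bar9.0: E4/B4 P5 -> D4/A4 P5 similar
  R2 @ bar11.0: G3/E4 M6 -> A3/A4 P8 similar

No (3 violations)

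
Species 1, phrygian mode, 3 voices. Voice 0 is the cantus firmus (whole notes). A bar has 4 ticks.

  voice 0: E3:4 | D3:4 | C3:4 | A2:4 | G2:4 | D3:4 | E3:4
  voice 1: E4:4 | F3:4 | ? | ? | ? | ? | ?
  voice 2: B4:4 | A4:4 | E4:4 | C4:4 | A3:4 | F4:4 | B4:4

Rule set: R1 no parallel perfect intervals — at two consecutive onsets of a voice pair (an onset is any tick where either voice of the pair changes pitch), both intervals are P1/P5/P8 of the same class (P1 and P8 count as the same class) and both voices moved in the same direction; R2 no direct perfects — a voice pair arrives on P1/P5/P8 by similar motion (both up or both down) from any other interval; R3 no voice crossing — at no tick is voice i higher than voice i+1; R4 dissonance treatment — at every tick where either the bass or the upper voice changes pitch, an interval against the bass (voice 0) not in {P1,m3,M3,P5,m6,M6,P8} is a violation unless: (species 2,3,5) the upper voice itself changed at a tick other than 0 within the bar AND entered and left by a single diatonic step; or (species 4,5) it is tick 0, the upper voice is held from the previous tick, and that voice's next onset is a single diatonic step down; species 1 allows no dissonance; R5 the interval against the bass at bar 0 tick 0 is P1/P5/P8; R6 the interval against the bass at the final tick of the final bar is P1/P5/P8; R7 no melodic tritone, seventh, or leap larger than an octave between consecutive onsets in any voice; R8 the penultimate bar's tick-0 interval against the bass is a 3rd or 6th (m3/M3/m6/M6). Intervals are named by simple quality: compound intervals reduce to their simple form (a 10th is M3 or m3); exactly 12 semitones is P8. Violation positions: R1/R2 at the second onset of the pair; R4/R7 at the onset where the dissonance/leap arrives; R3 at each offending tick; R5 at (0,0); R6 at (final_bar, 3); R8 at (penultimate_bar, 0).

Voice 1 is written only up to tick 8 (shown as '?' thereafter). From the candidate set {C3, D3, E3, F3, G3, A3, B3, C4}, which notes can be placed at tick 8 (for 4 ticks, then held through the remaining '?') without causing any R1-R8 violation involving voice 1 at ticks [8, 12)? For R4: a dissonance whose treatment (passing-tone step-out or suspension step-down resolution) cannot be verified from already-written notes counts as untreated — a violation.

C3: violates R2
D3: violates R4
E3: violates R2
F3: violates R4
G3: legal
A3: legal
B3: violates R4,R7
C4: legal

{A3, C4, G3}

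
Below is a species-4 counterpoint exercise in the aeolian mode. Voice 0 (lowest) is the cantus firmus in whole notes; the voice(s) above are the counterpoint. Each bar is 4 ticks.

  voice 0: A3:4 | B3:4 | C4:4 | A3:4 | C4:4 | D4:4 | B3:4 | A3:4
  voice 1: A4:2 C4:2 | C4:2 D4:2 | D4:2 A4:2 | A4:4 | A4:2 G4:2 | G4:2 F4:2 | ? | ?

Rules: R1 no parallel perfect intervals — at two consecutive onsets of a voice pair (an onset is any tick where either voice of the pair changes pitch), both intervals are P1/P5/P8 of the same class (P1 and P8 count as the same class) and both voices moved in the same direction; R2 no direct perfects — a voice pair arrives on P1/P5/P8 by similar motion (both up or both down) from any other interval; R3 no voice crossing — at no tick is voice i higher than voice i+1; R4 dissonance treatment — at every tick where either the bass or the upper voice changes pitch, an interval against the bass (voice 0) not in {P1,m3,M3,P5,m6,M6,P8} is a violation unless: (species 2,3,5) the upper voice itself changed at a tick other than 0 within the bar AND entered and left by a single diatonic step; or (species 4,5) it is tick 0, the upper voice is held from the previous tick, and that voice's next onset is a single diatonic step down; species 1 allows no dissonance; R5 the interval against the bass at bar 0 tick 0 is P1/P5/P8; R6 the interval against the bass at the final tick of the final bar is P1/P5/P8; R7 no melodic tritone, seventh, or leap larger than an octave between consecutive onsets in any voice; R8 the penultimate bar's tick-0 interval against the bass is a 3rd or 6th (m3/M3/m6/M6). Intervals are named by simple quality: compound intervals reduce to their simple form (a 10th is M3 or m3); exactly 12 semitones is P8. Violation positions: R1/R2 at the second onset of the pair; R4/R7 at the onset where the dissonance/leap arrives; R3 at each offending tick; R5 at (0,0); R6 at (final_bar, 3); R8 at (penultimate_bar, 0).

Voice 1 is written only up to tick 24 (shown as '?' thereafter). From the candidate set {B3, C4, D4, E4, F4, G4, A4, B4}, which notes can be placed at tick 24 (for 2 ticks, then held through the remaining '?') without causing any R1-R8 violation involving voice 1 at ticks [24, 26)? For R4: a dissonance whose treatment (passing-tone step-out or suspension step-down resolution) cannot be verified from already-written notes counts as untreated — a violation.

{D4, G4}

B3: violates R2,R7,R8
C4: violates R4,R8
D4: legal
E4: violates R4,R8
F4: violates R4,R8
G4: legal
A4: violates R4,R8
B4: violates R7,R8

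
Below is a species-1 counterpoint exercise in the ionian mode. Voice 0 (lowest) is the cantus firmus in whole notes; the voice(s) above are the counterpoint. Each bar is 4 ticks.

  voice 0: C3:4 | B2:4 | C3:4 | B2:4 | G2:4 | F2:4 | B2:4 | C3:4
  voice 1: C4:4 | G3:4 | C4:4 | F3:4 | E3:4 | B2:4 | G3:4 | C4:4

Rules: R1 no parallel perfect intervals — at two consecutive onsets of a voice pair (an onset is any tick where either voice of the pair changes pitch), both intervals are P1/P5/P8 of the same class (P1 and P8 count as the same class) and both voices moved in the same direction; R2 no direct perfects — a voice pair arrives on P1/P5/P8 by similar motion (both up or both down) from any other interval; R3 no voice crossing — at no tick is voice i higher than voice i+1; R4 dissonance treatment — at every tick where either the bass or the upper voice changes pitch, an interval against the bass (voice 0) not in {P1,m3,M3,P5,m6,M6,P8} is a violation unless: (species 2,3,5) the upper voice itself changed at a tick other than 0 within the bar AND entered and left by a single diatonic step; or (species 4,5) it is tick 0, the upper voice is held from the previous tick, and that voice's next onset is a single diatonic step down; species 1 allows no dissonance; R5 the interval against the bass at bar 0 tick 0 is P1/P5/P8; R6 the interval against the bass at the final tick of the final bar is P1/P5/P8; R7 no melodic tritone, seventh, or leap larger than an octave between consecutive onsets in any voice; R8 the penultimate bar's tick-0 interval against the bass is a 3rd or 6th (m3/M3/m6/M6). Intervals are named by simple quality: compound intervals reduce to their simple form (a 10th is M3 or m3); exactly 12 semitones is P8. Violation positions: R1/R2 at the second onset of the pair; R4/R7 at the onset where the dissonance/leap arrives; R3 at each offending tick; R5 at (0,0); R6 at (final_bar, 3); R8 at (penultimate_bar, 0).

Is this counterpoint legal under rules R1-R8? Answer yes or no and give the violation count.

No (5 violations)

bar 0: v0=C3 v1=C4 (P8)
bar 1: v0=B2 v1=G3 (m6)
bar 2: v0=C3 v1=C4 (P8)
bar 3: v0=B2 v1=F3 (TT)
bar 4: v0=G2 v1=E3 (M6)
bar 5: v0=F2 v1=B2 (TT)
bar 6: v0=B2 v1=G3 (m6)
bar 7: v0=C3 v1=C4 (P8)
  R2 @ bar2.0: B2/G3 m6 -> C3/C4 P8 similar
  R4 @ bar3.0: B2/F3 TT untreated
  R4 @ bar5.0: F2/B2 TT untreated
  R7 @ bar6.0: F2->B2 leap 6st
  R2 @ bar7.0: B2/G3 m6 -> C3/C4 P8 similar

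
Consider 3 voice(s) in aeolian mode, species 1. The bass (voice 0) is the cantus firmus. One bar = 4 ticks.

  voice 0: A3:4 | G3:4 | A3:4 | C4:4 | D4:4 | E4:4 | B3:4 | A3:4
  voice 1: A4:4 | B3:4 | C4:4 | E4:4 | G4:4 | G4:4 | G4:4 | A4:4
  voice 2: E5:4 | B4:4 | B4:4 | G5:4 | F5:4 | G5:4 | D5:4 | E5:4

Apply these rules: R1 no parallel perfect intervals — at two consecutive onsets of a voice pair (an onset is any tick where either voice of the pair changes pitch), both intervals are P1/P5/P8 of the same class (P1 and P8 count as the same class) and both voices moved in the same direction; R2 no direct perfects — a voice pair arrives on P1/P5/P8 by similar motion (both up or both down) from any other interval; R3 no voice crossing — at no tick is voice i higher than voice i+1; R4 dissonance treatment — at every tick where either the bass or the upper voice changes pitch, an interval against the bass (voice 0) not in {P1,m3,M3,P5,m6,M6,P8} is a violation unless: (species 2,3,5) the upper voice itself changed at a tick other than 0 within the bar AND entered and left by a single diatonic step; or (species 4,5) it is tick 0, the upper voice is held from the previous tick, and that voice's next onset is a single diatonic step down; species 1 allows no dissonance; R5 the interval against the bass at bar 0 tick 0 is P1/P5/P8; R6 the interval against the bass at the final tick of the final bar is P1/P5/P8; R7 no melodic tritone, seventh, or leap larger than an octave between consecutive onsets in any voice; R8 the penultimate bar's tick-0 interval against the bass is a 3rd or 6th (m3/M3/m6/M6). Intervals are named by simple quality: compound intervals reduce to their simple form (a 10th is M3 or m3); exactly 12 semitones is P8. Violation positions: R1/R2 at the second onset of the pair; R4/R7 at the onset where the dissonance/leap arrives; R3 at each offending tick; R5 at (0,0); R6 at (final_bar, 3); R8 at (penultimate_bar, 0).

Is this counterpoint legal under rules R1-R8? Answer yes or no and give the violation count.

No (6 violations)

bar 0: v0=A3 v1=A4 v2=E5 (P5)
bar 1: v0=G3 v1=B3 v2=B4 (M3)
bar 2: v0=A3 v1=C4 v2=B4 (M2)
bar 3: v0=C4 v1=E4 v2=G5 (P5)
bar 4: v0=D4 v1=G4 v2=F5 (m3)
bar 5: v0=E4 v1=G4 v2=G5 (m3)
bar 6: v0=B3 v1=G4 v2=D5 (m3)
bar 7: v0=A3 v1=A4 v2=E5 (P5)
  R2 @ bar1.0: A4/E5 P5 -> B3/B4 P8 similar
  R7 @ bar1.0: A4->B3 leap 10st
  R4 @ bar2.0: A3/B4 M2 untreated
  R2 @ bar3.0: A3/B4 M2 -> C4/G5 P5 similar
  R4 @ bar4.0: D4/G4 P4 untreated
  R1 @ bar7.0: G4/D5 P5 -> A4/E5 P5 similar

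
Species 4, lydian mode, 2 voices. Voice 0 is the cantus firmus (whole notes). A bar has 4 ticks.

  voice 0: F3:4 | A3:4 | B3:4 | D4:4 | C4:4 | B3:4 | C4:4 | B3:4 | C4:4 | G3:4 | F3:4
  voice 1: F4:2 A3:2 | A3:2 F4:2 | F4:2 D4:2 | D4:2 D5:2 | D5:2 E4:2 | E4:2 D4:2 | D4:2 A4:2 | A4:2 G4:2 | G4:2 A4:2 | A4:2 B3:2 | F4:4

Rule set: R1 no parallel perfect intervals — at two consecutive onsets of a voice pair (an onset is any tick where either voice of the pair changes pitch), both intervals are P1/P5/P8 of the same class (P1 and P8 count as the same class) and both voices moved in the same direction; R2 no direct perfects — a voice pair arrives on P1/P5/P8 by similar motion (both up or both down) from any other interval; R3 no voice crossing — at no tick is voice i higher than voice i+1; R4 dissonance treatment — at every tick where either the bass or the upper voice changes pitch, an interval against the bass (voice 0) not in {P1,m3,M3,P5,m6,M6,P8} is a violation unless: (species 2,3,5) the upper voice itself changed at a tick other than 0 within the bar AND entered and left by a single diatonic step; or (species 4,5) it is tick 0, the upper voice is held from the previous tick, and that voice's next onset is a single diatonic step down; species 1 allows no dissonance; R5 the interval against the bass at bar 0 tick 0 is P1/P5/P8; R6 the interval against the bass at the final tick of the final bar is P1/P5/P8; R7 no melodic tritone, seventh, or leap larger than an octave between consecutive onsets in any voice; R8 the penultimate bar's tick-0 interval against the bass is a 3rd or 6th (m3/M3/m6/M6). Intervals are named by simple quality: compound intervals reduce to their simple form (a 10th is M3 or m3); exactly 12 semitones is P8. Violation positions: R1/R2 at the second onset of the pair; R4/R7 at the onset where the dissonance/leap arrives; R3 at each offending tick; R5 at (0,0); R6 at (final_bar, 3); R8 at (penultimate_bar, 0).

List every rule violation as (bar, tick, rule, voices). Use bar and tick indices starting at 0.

bar 0: v0=F3 v1=F4 downbeat P8
bar 1: v0=A3 v1=A3 downbeat P1
bar 2: v0=B3 v1=F4 downbeat TT
bar 3: v0=D4 v1=D4 downbeat P1
bar 4: v0=C4 v1=D5 downbeat M2
bar 5: v0=B3 v1=E4 downbeat P4
bar 6: v0=C4 v1=D4 downbeat M2
bar 7: v0=B3 v1=A4 downbeat m7
bar 8: v0=C4 v1=G4 downbeat P5
bar 9: v0=G3 v1=A4 downbeat M2
bar 10: v0=F3 v1=F4 downbeat P8
  -> R4 @ bar 2 tick 0 v(0, 1): B3/F4 TT untreated
  -> R4 @ bar 4 tick 0 v(0, 1): C4/D5 M2 untreated
  -> R7 @ bar 4 tick 2 v(1,): D5->E4 leap 10st
  -> R4 @ bar 6 tick 0 v(0, 1): C4/D4 M2 untreated
  -> R4 @ bar 9 tick 0 v(0, 1): G3/A4 M2 untreated
  -> R8 @ bar 9 tick 0 v(0, 1): penult M2 not 3rd/6th
  -> R7 @ bar 9 tick 2 v(1,): A4->B3 leap 10st
  -> R7 @ bar 10 tick 0 v(1,): B3->F4 leap 6st

(2, 0, R4, (0, 1))
(4, 0, R4, (0, 1))
(4, 2, R7, (1,))
(6, 0, R4, (0, 1))
(9, 0, R4, (0, 1))
(9, 0, R8, (0, 1))
(9, 2, R7, (1,))
(10, 0, R7, (1,))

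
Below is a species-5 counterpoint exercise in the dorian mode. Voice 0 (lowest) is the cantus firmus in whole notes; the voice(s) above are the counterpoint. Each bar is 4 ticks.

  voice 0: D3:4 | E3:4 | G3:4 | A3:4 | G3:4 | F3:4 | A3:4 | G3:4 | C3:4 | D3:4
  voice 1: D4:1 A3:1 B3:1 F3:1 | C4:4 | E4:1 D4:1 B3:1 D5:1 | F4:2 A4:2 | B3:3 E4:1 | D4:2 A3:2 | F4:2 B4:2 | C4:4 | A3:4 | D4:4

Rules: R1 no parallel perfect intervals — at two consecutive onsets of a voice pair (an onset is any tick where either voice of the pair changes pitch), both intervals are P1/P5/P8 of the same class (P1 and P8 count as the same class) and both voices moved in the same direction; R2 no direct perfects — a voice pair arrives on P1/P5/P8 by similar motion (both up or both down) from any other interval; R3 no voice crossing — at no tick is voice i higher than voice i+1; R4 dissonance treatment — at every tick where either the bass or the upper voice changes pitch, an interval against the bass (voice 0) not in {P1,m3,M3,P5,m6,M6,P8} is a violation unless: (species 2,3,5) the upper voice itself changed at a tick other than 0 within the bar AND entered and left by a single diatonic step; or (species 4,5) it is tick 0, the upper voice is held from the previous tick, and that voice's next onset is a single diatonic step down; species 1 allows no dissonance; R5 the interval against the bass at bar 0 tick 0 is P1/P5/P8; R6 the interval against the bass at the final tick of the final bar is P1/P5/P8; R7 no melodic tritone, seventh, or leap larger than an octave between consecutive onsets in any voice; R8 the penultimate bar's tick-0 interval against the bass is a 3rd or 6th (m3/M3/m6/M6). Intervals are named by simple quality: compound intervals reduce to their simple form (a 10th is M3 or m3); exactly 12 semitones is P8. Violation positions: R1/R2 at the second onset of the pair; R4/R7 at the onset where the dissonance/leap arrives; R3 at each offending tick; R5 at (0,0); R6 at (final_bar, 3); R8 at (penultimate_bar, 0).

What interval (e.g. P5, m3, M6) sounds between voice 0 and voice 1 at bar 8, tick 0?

voice 0=C3 voice 1=A3 -> M6

M6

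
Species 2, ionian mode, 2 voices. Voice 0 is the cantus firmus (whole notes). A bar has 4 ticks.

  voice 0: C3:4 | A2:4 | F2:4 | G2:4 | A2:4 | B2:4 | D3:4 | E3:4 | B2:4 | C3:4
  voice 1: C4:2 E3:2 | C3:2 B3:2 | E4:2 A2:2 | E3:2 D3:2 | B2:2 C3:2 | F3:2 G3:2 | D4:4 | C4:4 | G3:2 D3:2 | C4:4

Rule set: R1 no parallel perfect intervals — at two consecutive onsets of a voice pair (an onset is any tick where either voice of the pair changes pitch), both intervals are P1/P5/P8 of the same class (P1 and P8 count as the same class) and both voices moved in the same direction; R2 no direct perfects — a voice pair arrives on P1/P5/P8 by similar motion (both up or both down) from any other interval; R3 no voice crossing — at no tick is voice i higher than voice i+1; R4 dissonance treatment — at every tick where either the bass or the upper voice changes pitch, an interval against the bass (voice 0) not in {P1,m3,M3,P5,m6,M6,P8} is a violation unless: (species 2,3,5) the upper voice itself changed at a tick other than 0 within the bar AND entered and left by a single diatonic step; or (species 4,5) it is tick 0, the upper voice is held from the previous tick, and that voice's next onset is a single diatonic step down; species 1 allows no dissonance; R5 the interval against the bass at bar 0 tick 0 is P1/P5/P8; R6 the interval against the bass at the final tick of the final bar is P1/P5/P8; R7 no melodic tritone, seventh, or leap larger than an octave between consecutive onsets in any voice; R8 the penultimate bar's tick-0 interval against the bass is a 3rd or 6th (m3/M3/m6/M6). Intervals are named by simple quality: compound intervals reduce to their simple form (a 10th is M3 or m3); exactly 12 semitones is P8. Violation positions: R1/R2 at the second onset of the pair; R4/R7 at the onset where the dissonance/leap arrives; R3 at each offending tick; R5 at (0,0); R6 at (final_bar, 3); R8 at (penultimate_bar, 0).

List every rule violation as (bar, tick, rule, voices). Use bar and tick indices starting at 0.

bar 0: v0=C3 v1=C4 downbeat P8
bar 1: v0=A2 v1=C3 downbeat m3
bar 2: v0=F2 v1=E4 downbeat M7
bar 3: v0=G2 v1=E3 downbeat M6
bar 4: v0=A2 v1=B2 downbeat M2
bar 5: v0=B2 v1=F3 downbeat TT
bar 6: v0=D3 v1=D4 downbeat P8
bar 7: v0=E3 v1=C4 downbeat m6
bar 8: v0=B2 v1=G3 downbeat m6
bar 9: v0=C3 v1=C4 downbeat P8
  -> R4 @ bar 1 tick 2 v(0, 1): A2/B3 M2 untreated
  -> R7 @ bar 1 tick 2 v(1,): C3->B3 leap 11st
  -> R4 @ bar 2 tick 0 v(0, 1): F2/E4 M7 untreated
  -> R7 @ bar 2 tick 2 v(1,): E4->A2 leap 19st
  -> R4 @ bar 4 tick 0 v(0, 1): A2/B2 M2 untreated
  -> R4 @ bar 5 tick 0 v(0, 1): B2/F3 TT untreated
  -> R2 @ bar 6 tick 0 v(0, 1): B2/G3 m6 -> D3/D4 P8 similar
  -> R2 @ bar 9 tick 0 v(0, 1): B2/D3 m3 -> C3/C4 P8 similar
  -> R7 @ bar 9 tick 0 v(1,): D3->C4 leap 10st

(1, 2, R4, (0, 1))
(1, 2, R7, (1,))
(2, 0, R4, (0, 1))
(2, 2, R7, (1,))
(4, 0, R4, (0, 1))
(5, 0, R4, (0, 1))
(6, 0, R2, (0, 1))
(9, 0, R2, (0, 1))
(9, 0, R7, (1,))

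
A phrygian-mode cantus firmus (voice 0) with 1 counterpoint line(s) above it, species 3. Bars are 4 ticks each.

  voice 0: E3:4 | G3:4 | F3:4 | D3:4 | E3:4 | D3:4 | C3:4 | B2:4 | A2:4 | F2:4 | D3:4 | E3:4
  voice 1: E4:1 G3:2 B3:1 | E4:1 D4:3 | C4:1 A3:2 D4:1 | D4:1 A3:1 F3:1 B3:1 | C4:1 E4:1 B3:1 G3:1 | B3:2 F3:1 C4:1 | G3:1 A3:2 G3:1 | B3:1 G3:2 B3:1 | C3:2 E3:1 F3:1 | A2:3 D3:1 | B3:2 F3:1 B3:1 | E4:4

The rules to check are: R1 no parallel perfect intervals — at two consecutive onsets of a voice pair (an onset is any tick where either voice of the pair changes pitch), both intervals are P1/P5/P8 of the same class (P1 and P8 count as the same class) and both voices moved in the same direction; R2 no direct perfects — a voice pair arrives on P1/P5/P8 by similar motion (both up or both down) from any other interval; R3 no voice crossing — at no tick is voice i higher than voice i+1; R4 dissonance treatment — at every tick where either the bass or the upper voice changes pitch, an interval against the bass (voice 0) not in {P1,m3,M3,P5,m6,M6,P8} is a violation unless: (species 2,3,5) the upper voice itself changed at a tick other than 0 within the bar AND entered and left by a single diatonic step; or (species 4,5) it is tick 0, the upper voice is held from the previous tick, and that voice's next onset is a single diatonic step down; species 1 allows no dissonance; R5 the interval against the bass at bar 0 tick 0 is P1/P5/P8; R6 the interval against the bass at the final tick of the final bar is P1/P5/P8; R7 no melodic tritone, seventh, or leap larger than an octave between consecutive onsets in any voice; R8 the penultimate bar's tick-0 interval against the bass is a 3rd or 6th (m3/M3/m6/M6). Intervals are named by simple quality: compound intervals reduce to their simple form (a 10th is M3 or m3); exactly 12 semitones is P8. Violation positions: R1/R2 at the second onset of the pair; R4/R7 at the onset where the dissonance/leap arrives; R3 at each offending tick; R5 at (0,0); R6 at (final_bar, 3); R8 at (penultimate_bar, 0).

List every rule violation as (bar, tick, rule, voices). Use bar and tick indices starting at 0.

bar 0: v0=E3 v1=E4 downbeat P8
bar 1: v0=G3 v1=E4 downbeat M6
bar 2: v0=F3 v1=C4 downbeat P5
bar 3: v0=D3 v1=D4 downbeat P8
bar 4: v0=E3 v1=C4 downbeat m6
bar 5: v0=D3 v1=B3 downbeat M6
bar 6: v0=C3 v1=G3 downbeat P5
bar 7: v0=B2 v1=B3 downbeat P8
bar 8: v0=A2 v1=C3 downbeat m3
bar 9: v0=F2 v1=A2 downbeat M3
bar 10: v0=D3 v1=B3 downbeat M6
bar 11: v0=E3 v1=E4 downbeat P8
  -> R1 @ bar 2 tick 0 v(0, 1): G3/D4 P5 -> F3/C4 P5 similar
  -> R7 @ bar 3 tick 3 v(1,): F3->B3 leap 6st
  -> R7 @ bar 5 tick 2 v(1,): B3->F3 leap 6st
  -> R4 @ bar 5 tick 3 v(0, 1): D3/C4 m7 untreated
  -> R2 @ bar 6 tick 0 v(0, 1): D3/C4 m7 -> C3/G3 P5 similar
  -> R7 @ bar 8 tick 0 v(1,): B3->C3 leap 11st
  -> R7 @ bar 10 tick 2 v(1,): B3->F3 leap 6st
  -> R7 @ bar 10 tick 3 v(1,): F3->B3 leap 6st
  -> R2 @ bar 11 tick 0 v(0, 1): D3/B3 M6 -> E3/E4 P8 similar

(2, 0, R1, (0, 1))
(3, 3, R7, (1,))
(5, 2, R7, (1,))
(5, 3, R4, (0, 1))
(6, 0, R2, (0, 1))
(8, 0, R7, (1,))
(10, 2, R7, (1,))
(10, 3, R7, (1,))
(11, 0, R2, (0, 1))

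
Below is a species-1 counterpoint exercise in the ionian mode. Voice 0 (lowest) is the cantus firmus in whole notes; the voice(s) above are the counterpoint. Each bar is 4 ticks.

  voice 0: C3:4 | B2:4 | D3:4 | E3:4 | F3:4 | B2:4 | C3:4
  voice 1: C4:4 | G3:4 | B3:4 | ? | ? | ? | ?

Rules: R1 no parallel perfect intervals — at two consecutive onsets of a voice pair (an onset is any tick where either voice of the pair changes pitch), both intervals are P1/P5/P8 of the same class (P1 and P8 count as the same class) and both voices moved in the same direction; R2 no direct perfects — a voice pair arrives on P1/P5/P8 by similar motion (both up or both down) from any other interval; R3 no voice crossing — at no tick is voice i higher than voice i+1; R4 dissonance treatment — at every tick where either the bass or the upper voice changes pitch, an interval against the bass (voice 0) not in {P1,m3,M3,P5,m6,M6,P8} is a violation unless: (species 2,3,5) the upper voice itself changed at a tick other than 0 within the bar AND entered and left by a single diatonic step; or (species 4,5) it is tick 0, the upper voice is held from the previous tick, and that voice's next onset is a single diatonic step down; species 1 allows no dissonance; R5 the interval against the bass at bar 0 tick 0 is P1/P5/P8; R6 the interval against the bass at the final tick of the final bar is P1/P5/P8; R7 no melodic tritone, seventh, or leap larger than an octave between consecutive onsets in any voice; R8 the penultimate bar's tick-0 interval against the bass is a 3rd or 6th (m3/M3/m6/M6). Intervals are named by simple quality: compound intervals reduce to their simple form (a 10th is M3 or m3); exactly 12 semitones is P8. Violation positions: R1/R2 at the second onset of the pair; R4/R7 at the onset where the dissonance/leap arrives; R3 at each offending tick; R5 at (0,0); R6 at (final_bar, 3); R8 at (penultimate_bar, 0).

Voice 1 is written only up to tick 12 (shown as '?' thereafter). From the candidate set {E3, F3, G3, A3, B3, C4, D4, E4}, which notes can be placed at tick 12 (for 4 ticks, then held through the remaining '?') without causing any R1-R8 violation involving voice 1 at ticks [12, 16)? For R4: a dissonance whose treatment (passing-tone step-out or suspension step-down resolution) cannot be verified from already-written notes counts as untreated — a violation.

E3: legal
F3: violates R4,R7
G3: legal
A3: violates R4
B3: legal
C4: legal
D4: violates R4
E4: violates R2

{B3, C4, E3, G3}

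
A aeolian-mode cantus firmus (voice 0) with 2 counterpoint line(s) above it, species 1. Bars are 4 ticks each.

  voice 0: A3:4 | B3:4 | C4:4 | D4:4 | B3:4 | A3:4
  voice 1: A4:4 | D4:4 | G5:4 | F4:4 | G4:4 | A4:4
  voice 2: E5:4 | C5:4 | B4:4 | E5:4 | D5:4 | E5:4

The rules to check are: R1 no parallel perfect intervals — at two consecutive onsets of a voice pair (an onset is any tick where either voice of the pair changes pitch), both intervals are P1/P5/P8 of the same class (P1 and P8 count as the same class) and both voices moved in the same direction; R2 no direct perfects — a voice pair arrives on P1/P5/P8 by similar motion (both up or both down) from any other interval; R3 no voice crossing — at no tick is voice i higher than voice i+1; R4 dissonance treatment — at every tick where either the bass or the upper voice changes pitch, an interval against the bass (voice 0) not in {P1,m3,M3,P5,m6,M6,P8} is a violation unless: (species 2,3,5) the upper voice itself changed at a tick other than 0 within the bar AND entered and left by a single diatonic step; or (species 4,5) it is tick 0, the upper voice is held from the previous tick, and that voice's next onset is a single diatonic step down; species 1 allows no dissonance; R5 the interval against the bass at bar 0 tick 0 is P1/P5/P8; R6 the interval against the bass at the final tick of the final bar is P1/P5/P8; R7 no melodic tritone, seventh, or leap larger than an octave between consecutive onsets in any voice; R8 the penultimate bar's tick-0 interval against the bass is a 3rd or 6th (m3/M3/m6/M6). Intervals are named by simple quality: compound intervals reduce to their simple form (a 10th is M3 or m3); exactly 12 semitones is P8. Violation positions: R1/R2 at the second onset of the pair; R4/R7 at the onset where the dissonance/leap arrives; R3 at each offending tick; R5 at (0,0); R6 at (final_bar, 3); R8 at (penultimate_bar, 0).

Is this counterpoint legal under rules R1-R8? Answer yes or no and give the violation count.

bar 0: v0=A3 v1=A4 v2=E5 (P5)
bar 1: v0=B3 v1=D4 v2=C5 (m2)
bar 2: v0=C4 v1=G5 v2=B4 (M7)
bar 3: v0=D4 v1=F4 v2=E5 (M2)
bar 4: v0=B3 v1=G4 v2=D5 (m3)
bar 5: v0=A3 v1=A4 v2=E5 (P5)
  R4 @ bar1.0: B3/C5 m2 untreated
  R2 @ bar2.0: B3/D4 m3 -> C4/G5 P5 similar
  R3 @ bar2.0: G5 above B4
  R4 @ bar2.0: C4/B4 M7 untreated
  R7 @ bar2.0: D4->G5 leap 17st
  R3 @ bar2.1: G5 above B4
  R3 @ bar2.2: G5 above B4
  R3 @ bar2.3: G5 above B4
  R4 @ bar3.0: D4/E5 M2 untreated
  R7 @ bar3.0: G5->F4 leap 14st
  R1 @ bar5.0: G4/D5 P5 -> A4/E5 P5 similar

No (11 violations)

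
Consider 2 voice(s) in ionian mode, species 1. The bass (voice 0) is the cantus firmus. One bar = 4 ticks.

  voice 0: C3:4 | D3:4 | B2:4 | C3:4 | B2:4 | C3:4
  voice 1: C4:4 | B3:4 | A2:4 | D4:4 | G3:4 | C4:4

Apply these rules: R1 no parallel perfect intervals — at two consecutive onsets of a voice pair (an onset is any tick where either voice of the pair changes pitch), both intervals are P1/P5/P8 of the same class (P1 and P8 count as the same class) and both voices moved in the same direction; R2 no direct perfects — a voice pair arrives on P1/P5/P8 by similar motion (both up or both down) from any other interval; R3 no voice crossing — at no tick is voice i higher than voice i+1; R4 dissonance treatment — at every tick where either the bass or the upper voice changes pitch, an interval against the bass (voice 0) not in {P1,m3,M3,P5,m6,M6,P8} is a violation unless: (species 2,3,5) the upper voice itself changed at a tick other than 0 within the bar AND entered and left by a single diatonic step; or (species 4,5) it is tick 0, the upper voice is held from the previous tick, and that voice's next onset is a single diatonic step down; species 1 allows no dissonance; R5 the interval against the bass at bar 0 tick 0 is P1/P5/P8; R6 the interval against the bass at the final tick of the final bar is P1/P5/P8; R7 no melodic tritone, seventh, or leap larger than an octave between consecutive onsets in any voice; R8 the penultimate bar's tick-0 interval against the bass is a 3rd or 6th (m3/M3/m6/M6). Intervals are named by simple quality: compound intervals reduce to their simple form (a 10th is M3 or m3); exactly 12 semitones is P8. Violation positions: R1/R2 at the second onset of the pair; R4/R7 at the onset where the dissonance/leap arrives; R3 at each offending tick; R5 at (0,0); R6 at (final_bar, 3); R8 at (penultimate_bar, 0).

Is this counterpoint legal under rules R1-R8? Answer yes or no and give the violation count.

bar 0: v0=C3 v1=C4 (P8)
bar 1: v0=D3 v1=B3 (M6)
bar 2: v0=B2 v1=A2 (M2)
bar 3: v0=C3 v1=D4 (M2)
bar 4: v0=B2 v1=G3 (m6)
bar 5: v0=C3 v1=C4 (P8)
  R3 @ bar2.0: B2 above A2
  R4 @ bar2.0: B2/A2 M2 untreated
  R7 @ bar2.0: B3->A2 leap 14st
  R3 @ bar2.1: B2 above A2
  R3 @ bar2.2: B2 above A2
  R3 @ bar2.3: B2 above A2
  R4 @ bar3.0: C3/D4 M2 untreated
  R7 @ bar3.0: A2->D4 leap 17st
  R2 @ bar5.0: B2/G3 m6 -> C3/C4 P8 similar

No (9 violations)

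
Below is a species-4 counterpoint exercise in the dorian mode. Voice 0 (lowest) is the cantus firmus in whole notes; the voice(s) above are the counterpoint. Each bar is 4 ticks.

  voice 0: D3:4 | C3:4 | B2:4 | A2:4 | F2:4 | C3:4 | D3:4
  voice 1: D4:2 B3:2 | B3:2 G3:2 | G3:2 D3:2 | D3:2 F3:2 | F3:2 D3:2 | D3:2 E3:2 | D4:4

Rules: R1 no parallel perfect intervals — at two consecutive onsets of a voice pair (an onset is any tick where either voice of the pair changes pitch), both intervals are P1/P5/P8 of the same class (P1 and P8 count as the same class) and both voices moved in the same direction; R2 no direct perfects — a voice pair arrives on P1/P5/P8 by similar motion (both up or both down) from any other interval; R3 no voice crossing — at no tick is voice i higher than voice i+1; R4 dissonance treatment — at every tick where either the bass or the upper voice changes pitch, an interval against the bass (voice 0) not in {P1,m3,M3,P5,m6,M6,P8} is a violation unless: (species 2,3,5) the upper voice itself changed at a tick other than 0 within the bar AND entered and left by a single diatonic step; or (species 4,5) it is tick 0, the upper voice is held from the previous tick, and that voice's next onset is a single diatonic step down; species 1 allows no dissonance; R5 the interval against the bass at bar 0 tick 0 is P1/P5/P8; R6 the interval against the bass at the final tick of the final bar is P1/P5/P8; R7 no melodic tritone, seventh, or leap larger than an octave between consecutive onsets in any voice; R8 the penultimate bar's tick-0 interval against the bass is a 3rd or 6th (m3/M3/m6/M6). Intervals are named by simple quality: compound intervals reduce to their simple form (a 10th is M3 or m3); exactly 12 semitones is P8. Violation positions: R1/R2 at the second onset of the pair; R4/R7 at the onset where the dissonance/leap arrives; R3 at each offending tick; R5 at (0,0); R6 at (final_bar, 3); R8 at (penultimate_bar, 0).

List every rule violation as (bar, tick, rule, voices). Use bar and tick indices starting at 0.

(1, 0, R4, (0, 1))
(3, 0, R4, (0, 1))
(5, 0, R4, (0, 1))
(5, 0, R8, (0, 1))
(6, 0, R2, (0, 1))
(6, 0, R7, (1,))

bar 0: v0=D3 v1=D4 downbeat P8
bar 1: v0=C3 v1=B3 downbeat M7
bar 2: v0=B2 v1=G3 downbeat m6
bar 3: v0=A2 v1=D3 downbeat P4
bar 4: v0=F2 v1=F3 downbeat P8
bar 5: v0=C3 v1=D3 downbeat M2
bar 6: v0=D3 v1=D4 downbeat P8
  -> R4 @ bar 1 tick 0 v(0, 1): C3/B3 M7 untreated
  -> R4 @ bar 3 tick 0 v(0, 1): A2/D3 P4 untreated
  -> R4 @ bar 5 tick 0 v(0, 1): C3/D3 M2 untreated
  -> R8 @ bar 5 tick 0 v(0, 1): penult M2 not 3rd/6th
  -> R2 @ bar 6 tick 0 v(0, 1): C3/E3 M3 -> D3/D4 P8 similar
  -> R7 @ bar 6 tick 0 v(1,): E3->D4 leap 10st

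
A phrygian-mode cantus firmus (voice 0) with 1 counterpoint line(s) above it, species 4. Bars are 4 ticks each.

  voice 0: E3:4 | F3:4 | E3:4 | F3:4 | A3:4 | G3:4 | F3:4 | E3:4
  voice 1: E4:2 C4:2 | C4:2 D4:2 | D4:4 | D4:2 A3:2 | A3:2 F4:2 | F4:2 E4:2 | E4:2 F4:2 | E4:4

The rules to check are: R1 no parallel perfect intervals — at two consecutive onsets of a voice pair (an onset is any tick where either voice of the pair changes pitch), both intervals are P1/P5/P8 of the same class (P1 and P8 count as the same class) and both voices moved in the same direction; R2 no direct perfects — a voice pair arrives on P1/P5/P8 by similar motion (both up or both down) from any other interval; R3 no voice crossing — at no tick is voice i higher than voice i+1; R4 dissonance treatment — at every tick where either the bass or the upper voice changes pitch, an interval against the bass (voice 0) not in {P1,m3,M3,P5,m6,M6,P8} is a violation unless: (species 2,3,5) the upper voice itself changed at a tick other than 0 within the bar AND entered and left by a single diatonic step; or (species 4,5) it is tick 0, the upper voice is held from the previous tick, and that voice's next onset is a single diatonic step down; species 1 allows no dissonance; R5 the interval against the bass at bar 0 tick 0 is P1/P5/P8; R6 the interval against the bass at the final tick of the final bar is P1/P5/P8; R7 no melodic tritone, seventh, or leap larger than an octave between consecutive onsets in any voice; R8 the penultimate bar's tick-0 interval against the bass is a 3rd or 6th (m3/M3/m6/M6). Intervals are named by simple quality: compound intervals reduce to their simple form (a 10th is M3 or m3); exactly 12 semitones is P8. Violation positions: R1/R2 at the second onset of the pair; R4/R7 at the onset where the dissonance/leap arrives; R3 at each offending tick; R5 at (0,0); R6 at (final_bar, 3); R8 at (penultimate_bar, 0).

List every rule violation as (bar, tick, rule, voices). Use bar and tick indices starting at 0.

(2, 0, R4, (0, 1))
(6, 0, R4, (0, 1))
(6, 0, R8, (0, 1))
(7, 0, R1, (0, 1))

bar 0: v0=E3 v1=E4 downbeat P8
bar 1: v0=F3 v1=C4 downbeat P5
bar 2: v0=E3 v1=D4 downbeat m7
bar 3: v0=F3 v1=D4 downbeat M6
bar 4: v0=A3 v1=A3 downbeat P1
bar 5: v0=G3 v1=F4 downbeat m7
bar 6: v0=F3 v1=E4 downbeat M7
bar 7: v0=E3 v1=E4 downbeat P8
  -> R4 @ bar 2 tick 0 v(0, 1): E3/D4 m7 untreated
  -> R4 @ bar 6 tick 0 v(0, 1): F3/E4 M7 untreated
  -> R8 @ bar 6 tick 0 v(0, 1): penult M7 not 3rd/6th
  -> R1 @ bar 7 tick 0 v(0, 1): F3/F4 P8 -> E3/E4 P8 similar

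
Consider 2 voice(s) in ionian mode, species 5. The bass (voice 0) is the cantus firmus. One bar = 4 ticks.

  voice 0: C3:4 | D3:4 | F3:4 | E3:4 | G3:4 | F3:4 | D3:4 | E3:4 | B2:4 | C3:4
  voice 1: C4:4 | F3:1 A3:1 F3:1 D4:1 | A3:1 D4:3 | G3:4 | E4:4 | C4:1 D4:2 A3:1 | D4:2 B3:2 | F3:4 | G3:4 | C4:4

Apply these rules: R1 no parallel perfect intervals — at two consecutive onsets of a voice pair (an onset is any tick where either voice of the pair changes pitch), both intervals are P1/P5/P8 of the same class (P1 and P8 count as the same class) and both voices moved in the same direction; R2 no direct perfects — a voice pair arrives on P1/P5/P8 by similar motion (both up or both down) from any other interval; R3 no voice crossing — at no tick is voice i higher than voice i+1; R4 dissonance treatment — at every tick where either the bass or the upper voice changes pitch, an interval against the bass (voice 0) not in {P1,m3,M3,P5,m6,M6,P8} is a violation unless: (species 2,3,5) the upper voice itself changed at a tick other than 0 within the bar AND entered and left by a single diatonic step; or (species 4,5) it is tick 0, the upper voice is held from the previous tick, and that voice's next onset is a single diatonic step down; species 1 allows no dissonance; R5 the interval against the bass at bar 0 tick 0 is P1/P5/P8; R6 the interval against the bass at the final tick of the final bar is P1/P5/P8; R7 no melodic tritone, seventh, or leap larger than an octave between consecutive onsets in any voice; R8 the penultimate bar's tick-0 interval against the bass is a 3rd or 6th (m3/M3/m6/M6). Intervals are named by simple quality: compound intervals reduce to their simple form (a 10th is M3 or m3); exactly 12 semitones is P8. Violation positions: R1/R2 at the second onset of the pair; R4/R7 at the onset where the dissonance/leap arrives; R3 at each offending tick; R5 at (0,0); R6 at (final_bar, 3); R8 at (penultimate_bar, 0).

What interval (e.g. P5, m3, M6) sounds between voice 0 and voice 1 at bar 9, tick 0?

voice 0=C3 voice 1=C4 -> P8

P8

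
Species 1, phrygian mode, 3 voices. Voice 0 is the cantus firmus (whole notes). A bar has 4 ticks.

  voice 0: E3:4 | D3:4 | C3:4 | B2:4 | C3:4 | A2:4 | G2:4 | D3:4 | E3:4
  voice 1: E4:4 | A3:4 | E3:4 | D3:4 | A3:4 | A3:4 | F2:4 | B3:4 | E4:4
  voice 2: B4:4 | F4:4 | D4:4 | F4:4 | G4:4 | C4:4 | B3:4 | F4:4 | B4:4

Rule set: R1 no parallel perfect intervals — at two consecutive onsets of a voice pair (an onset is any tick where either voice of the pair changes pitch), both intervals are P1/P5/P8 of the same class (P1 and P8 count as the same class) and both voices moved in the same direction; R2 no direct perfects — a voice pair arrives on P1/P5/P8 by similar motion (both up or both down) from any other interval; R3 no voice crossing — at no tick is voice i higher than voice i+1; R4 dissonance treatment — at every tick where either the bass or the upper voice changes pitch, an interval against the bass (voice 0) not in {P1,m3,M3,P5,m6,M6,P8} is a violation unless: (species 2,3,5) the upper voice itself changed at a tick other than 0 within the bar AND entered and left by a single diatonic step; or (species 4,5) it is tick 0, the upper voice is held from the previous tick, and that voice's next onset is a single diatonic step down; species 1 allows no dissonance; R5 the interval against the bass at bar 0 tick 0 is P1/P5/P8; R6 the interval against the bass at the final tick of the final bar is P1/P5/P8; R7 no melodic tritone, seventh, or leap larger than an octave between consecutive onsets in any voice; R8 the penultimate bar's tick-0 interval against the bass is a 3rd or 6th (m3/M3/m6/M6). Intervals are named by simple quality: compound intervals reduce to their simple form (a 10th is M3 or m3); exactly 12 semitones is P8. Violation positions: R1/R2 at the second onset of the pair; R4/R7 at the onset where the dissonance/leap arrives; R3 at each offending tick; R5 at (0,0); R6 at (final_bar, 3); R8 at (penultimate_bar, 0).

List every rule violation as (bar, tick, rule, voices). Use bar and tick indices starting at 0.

(1, 0, R2, (0, 1))
(1, 0, R7, (2,))
(2, 0, R4, (0, 2))
(3, 0, R4, (0, 2))
(4, 0, R2, (0, 2))
(6, 0, R3, (0, 1))
(6, 0, R4, (0, 1))
(6, 0, R7, (1,))
(6, 1, R3, (0, 1))
(6, 2, R3, (0, 1))
(6, 3, R3, (0, 1))
(7, 0, R7, (1,))
(7, 0, R7, (2,))
(8, 0, R2, (0, 1))
(8, 0, R2, (0, 2))
(8, 0, R2, (1, 2))
(8, 0, R7, (2,))

bar 0: v0=E3 v1=E4 v2=B4 downbeat P5
bar 1: v0=D3 v1=A3 v2=F4 downbeat m3
bar 2: v0=C3 v1=E3 v2=D4 downbeat M2
bar 3: v0=B2 v1=D3 v2=F4 downbeat TT
bar 4: v0=C3 v1=A3 v2=G4 downbeat P5
bar 5: v0=A2 v1=A3 v2=C4 downbeat m3
bar 6: v0=G2 v1=F2 v2=B3 downbeat M3
bar 7: v0=D3 v1=B3 v2=F4 downbeat m3
bar 8: v0=E3 v1=E4 v2=B4 downbeat P5
  -> R2 @ bar 1 tick 0 v(0, 1): E3/E4 P8 -> D3/A3 P5 similar
  -> R7 @ bar 1 tick 0 v(2,): B4->F4 leap 6st
  -> R4 @ bar 2 tick 0 v(0, 2): C3/D4 M2 untreated
  -> R4 @ bar 3 tick 0 v(0, 2): B2/F4 TT untreated
  -> R2 @ bar 4 tick 0 v(0, 2): B2/F4 TT -> C3/G4 P5 similar
  -> R3 @ bar 6 tick 0 v(0, 1): G2 above F2
  -> R4 @ bar 6 tick 0 v(0, 1): G2/F2 M2 untreated
  -> R7 @ bar 6 tick 0 v(1,): A3->F2 leap 16st
  -> R3 @ bar 6 tick 1 v(0, 1): G2 above F2
  -> R3 @ bar 6 tick 2 v(0, 1): G2 above F2
  -> R3 @ bar 6 tick 3 v(0, 1): G2 above F2
  -> R7 @ bar 7 tick 0 v(1,): F2->B3 leap 18st
  -> R7 @ bar 7 tick 0 v(2,): B3->F4 leap 6st
  -> R2 @ bar 8 tick 0 v(0, 1): D3/B3 M6 -> E3/E4 P8 similar
  -> R2 @ bar 8 tick 0 v(0, 2): D3/F4 m3 -> E3/B4 P5 similar
  -> R2 @ bar 8 tick 0 v(1, 2): B3/F4 TT -> E4/B4 P5 similar
  -> R7 @ bar 8 tick 0 v(2,): F4->B4 leap 6st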